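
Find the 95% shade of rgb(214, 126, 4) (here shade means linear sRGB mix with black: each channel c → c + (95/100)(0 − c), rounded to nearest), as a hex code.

Per channel, c → c + 0.95(0 − c):
  R: 214 + 0.95×(0−214) = 214 − 203.3 = 10.7 → 11
  G: 126 − 119.7 = 6.3 → 6
  B: 4 + 0.95×(0−4) = 4 − 3.8 = 0.2 → 0
rgb(11, 6, 0) = #0B0600.

#0B0600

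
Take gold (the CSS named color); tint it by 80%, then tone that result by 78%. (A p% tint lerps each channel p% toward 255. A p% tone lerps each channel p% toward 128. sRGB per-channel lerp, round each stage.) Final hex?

#9C9A91

CSS gold is rgb(255, 215, 0).
An 80% tint moves each channel 80% toward 255:
  R: 255 + 0.8×(255−255) = 255 + 0 = 255 → 255
  G: 215 + 32 = 247 → 247
  B: 0 + 0.8×(255−0) = 0 + 204 = 204 → 204
After the tint: rgb(255, 247, 204) = #FFF7CC.
Per channel, c → c + 0.78(128 − c):
  R: 255 + 0.78×(128−255) = 255 − 99.06 = 155.94 → 156
  G: 247 + 0.78×(128−247) = 247 − 92.82 = 154.18 → 154
  B: 204 − 59.28 = 144.72 → 145
rgb(156, 154, 145) = #9C9A91.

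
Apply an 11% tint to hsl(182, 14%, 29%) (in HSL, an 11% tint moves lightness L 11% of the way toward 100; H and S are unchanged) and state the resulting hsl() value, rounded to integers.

L moves 11% from 29 toward 100: 29 + 7.81 = 36.81 → 37.
H and S are unchanged.

hsl(182, 14%, 37%)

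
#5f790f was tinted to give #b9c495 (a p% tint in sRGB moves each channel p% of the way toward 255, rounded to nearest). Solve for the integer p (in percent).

56%

#5f790f is rgb(95, 121, 15); #b9c495 is rgb(185, 196, 149).
On the B channel (widest range): 149 ≈ 15 + (p/100)(255 − 15), so p ≈ 100×(149 − 15)/(255 − 15) = 13400/240 = 55.83.
p = 56 reproduces all three channels after rounding.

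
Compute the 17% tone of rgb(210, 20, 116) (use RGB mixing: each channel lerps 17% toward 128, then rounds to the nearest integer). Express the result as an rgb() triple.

Per channel, c → c + 0.17(128 − c):
  R: 210 + 0.17×(128−210) = 210 − 13.94 = 196.06 → 196
  G: 20 + 18.36 = 38.36 → 38
  B: 116 + 2.04 = 118.04 → 118

rgb(196, 38, 118)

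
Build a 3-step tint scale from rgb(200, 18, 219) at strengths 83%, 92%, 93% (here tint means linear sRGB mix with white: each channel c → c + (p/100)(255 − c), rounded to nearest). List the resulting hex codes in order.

#F6D7F9, #FBECFC, #FBEEFC

83%: (200 + 45.65 = 245.65→246, 18 + 196.71 = 214.71→215, 219 + 29.88 = 248.88→249) → #F6D7F9
92%: (200 + 50.6 = 250.6→251, 18 + 218.04 = 236.04→236, 219 + 33.12 = 252.12→252) → #FBECFC
93%: (200 + 51.15 = 251.15→251, 18 + 220.41 = 238.41→238, 219 + 33.48 = 252.48→252) → #FBEEFC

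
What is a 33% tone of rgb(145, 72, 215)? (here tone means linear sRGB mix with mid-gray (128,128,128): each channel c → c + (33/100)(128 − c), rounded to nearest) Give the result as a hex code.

#8b5aba

Per channel, c → c + 0.33(128 − c):
  R: 145 + 0.33×(128−145) = 145 − 5.61 = 139.39 → 139
  G: 72 + 18.48 = 90.48 → 90
  B: 215 + 0.33×(128−215) = 215 − 28.71 = 186.29 → 186
rgb(139, 90, 186) = #8b5aba.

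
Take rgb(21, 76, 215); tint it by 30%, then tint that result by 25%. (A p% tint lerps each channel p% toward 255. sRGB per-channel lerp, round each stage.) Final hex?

#84a1ea

Lerp each channel 30% toward 255:
  R: 21 + 70.2 = 91.2 → 91
  G: 76 + 0.3×(255−76) = 76 + 53.7 = 129.7 → 130
  B: 215 + 0.3×(255−215) = 215 + 12 = 227 → 227
After the tint: rgb(91, 130, 227) = #5b82e3.
A 25% tint moves each channel 25% toward 255:
  R: 91 + 0.25×(255−91) = 91 + 41 = 132 → 132
  G: 130 + 31.25 = 161.25 → 161
  B: 227 + 7 = 234 → 234
rgb(132, 161, 234) = #84a1ea.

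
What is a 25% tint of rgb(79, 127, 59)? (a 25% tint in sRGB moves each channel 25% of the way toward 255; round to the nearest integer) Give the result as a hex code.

#7B9F6C

A 25% tint moves each channel 25% toward 255:
  R: 79 + 0.25×(255−79) = 79 + 44 = 123 → 123
  G: 127 + 0.25×(255−127) = 127 + 32 = 159 → 159
  B: 59 + 49 = 108 → 108
rgb(123, 159, 108) = #7B9F6C.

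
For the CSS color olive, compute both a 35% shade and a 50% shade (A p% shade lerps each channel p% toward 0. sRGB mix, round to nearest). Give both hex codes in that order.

#535300, #404000

CSS olive is rgb(128, 128, 0).
35% shade:
  R: 128 + 0.35×(0−128) = 128 − 44.8 = 83.2 → 83
  G: 128 − 44.8 = 83.2 → 83
  B: 0 + 0.35×(0−0) = 0 + 0 = 0 → 0
  → #535300
50% shade:
  R: 128 + 0.5×(0−128) = 128 − 64 = 64 → 64
  G: 128 − 64 = 64 → 64
  B: 0 + 0.5×(0−0) = 0 + 0 = 0 → 0
  → #404000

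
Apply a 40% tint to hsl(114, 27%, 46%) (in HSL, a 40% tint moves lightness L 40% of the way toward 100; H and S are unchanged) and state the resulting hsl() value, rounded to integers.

L moves 40% from 46 toward 100: 46 + 21.6 = 67.6 → 68.
H and S are unchanged.

hsl(114, 27%, 68%)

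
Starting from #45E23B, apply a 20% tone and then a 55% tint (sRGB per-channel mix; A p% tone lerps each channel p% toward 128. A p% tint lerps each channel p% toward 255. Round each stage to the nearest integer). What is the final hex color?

#B1E9AD

#45E23B is rgb(69, 226, 59).
Lerp each channel 20% toward 128:
  R: 69 + 0.2×(128−69) = 69 + 11.8 = 80.8 → 81
  G: 226 + 0.2×(128−226) = 226 − 19.6 = 206.4 → 206
  B: 59 + 13.8 = 72.8 → 73
After the tone: rgb(81, 206, 73) = #51CE49.
Lerp each channel 55% toward 255:
  R: 81 + 0.55×(255−81) = 81 + 95.7 = 176.7 → 177
  G: 206 + 26.95 = 232.95 → 233
  B: 73 + 100.1 = 173.1 → 173
rgb(177, 233, 173) = #B1E9AD.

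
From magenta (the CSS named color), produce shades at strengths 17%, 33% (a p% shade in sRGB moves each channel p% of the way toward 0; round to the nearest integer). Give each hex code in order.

CSS magenta is rgb(255, 0, 255).
17%: (255 − 43.35 = 211.65→212, 0→0, 255 − 43.35 = 211.65→212) → #D400D4
33%: (255 − 84.15 = 170.85→171, 0→0, 255 − 84.15 = 170.85→171) → #AB00AB

#D400D4, #AB00AB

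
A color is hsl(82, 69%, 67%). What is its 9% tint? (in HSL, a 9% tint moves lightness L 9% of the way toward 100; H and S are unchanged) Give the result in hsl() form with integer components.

L moves 9% from 67 toward 100: 67 + 2.97 = 69.97 → 70.
H and S are unchanged.

hsl(82, 69%, 70%)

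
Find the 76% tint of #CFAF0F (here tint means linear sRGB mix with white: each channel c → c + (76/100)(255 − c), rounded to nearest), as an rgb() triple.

#CFAF0F is rgb(207, 175, 15).
Per channel, c → c + 0.76(255 − c):
  R: 207 + 0.76×(255−207) = 207 + 36.48 = 243.48 → 243
  G: 175 + 60.8 = 235.8 → 236
  B: 15 + 182.4 = 197.4 → 197

rgb(243, 236, 197)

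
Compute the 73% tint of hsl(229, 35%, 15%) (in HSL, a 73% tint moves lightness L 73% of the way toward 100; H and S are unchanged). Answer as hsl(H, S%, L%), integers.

L moves 73% from 15 toward 100: 15 + 62.05 = 77.05 → 77.
H and S are unchanged.

hsl(229, 35%, 77%)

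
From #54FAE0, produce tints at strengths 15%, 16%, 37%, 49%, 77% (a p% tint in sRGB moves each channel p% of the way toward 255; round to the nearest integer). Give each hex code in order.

#54FAE0 is rgb(84, 250, 224).
15%: (84 + 25.65 = 109.65→110, 250 + 0.75 = 250.75→251, 224 + 4.65 = 228.65→229) → #6EFBE5
16%: (84 + 27.36 = 111.36→111, 250 + 0.8 = 250.8→251, 224 + 4.96 = 228.96→229) → #6FFBE5
37%: (84 + 63.27 = 147.27→147, 250 + 1.85 = 251.85→252, 224 + 11.47 = 235.47→235) → #93FCEB
49%: (84 + 83.79 = 167.79→168, 250 + 2.45 = 252.45→252, 224 + 15.19 = 239.19→239) → #A8FCEF
77%: (84 + 131.67 = 215.67→216, 250 + 3.85 = 253.85→254, 224 + 23.87 = 247.87→248) → #D8FEF8

#6EFBE5, #6FFBE5, #93FCEB, #A8FCEF, #D8FEF8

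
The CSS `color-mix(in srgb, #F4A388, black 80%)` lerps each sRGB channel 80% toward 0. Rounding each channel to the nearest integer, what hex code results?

#31211B

#F4A388 is rgb(244, 163, 136).
An 80% shade moves each channel 80% toward 0:
  R: 244 − 195.2 = 48.8 → 49
  G: 163 − 130.4 = 32.6 → 33
  B: 136 + 0.8×(0−136) = 136 − 108.8 = 27.2 → 27
rgb(49, 33, 27) = #31211B.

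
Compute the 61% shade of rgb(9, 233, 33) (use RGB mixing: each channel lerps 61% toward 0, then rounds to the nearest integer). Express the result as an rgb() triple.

rgb(4, 91, 13)

A 61% shade moves each channel 61% toward 0:
  R: 9 − 5.49 = 3.51 → 4
  G: 233 − 142.13 = 90.87 → 91
  B: 33 − 20.13 = 12.87 → 13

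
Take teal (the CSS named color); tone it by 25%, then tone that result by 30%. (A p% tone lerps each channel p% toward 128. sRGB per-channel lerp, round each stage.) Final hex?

CSS teal is rgb(0, 128, 128).
Per channel, c → c + 0.25(128 − c):
  R: 0 + 0.25×(128−0) = 0 + 32 = 32 → 32
  G: 128 + 0.25×(128−128) = 128 + 0 = 128 → 128
  B: 128 + 0.25×(128−128) = 128 + 0 = 128 → 128
After the tone: rgb(32, 128, 128) = #208080.
Lerp each channel 30% toward 128:
  R: 32 + 28.8 = 60.8 → 61
  G: 128 + 0.3×(128−128) = 128 + 0 = 128 → 128
  B: 128 + 0.3×(128−128) = 128 + 0 = 128 → 128
rgb(61, 128, 128) = #3D8080.

#3D8080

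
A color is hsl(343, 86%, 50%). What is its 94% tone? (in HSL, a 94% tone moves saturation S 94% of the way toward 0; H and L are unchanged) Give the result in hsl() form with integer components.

hsl(343, 5%, 50%)

S moves 94% from 86 toward 0: 86 − 80.84 = 5.16 → 5.
H and L are unchanged.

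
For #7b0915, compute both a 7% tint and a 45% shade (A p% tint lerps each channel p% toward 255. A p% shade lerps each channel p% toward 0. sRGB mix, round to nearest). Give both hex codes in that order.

#7b0915 is rgb(123, 9, 21).
7% tint:
  R: 123 + 9.24 = 132.24 → 132
  G: 9 + 0.07×(255−9) = 9 + 17.22 = 26.22 → 26
  B: 21 + 0.07×(255−21) = 21 + 16.38 = 37.38 → 37
  → #841a25
45% shade:
  R: 123 − 55.35 = 67.65 → 68
  G: 9 + 0.45×(0−9) = 9 − 4.05 = 4.95 → 5
  B: 21 + 0.45×(0−21) = 21 − 9.45 = 11.55 → 12
  → #44050c

#841a25, #44050c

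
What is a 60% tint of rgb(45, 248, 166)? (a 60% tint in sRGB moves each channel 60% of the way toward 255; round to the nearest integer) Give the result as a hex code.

#abfcdb

Per channel, c → c + 0.6(255 − c):
  R: 45 + 0.6×(255−45) = 45 + 126 = 171 → 171
  G: 248 + 4.2 = 252.2 → 252
  B: 166 + 53.4 = 219.4 → 219
rgb(171, 252, 219) = #abfcdb.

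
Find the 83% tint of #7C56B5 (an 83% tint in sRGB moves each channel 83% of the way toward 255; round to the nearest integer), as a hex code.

#7C56B5 is rgb(124, 86, 181).
An 83% tint moves each channel 83% toward 255:
  R: 124 + 0.83×(255−124) = 124 + 108.73 = 232.73 → 233
  G: 86 + 0.83×(255−86) = 86 + 140.27 = 226.27 → 226
  B: 181 + 61.42 = 242.42 → 242
rgb(233, 226, 242) = #E9E2F2.

#E9E2F2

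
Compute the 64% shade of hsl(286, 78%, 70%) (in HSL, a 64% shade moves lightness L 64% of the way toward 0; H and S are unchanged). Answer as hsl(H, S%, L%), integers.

L moves 64% from 70 toward 0: 70 − 44.8 = 25.2 → 25.
H and S are unchanged.

hsl(286, 78%, 25%)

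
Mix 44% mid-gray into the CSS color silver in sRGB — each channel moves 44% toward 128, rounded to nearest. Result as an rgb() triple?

rgb(164, 164, 164)

CSS silver is rgb(192, 192, 192).
A 44% tone moves each channel 44% toward 128:
  R: 192 + 0.44×(128−192) = 192 − 28.16 = 163.84 → 164
  G: 192 − 28.16 = 163.84 → 164
  B: 192 + 0.44×(128−192) = 192 − 28.16 = 163.84 → 164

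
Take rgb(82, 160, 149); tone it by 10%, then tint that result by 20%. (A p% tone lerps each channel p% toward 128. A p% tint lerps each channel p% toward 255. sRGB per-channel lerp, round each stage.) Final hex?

A 10% tone moves each channel 10% toward 128:
  R: 82 + 4.6 = 86.6 → 87
  G: 160 − 3.2 = 156.8 → 157
  B: 149 − 2.1 = 146.9 → 147
After the tone: rgb(87, 157, 147) = #579D93.
A 20% tint moves each channel 20% toward 255:
  R: 87 + 0.2×(255−87) = 87 + 33.6 = 120.6 → 121
  G: 157 + 0.2×(255−157) = 157 + 19.6 = 176.6 → 177
  B: 147 + 0.2×(255−147) = 147 + 21.6 = 168.6 → 169
rgb(121, 177, 169) = #79B1A9.

#79B1A9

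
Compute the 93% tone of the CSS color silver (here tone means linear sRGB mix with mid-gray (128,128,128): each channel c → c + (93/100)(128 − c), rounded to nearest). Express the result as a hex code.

CSS silver is rgb(192, 192, 192).
Lerp each channel 93% toward 128:
  R: 192 + 0.93×(128−192) = 192 − 59.52 = 132.48 → 132
  G: 192 + 0.93×(128−192) = 192 − 59.52 = 132.48 → 132
  B: 192 − 59.52 = 132.48 → 132
rgb(132, 132, 132) = #848484.

#848484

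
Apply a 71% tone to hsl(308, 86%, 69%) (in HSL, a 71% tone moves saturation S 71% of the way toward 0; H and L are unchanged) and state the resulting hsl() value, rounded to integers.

S moves 71% from 86 toward 0: 86 − 61.06 = 24.94 → 25.
H and L are unchanged.

hsl(308, 25%, 69%)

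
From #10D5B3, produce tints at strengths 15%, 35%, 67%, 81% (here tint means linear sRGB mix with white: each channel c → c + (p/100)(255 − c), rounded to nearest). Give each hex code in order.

#34DBBE, #64E4CE, #B0F1E6, #D2F7F1

#10D5B3 is rgb(16, 213, 179).
15%: (16 + 35.85 = 51.85→52, 213 + 6.3 = 219.3→219, 179 + 11.4 = 190.4→190) → #34DBBE
35%: (16 + 83.65 = 99.65→100, 213 + 14.7 = 227.7→228, 179 + 26.6 = 205.6→206) → #64E4CE
67%: (16 + 160.13 = 176.13→176, 213 + 28.14 = 241.14→241, 179 + 50.92 = 229.92→230) → #B0F1E6
81%: (16 + 193.59 = 209.59→210, 213 + 34.02 = 247.02→247, 179 + 61.56 = 240.56→241) → #D2F7F1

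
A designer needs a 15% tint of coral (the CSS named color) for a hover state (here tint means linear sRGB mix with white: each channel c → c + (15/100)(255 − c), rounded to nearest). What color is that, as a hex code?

#FF926A

CSS coral is rgb(255, 127, 80).
Per channel, c → c + 0.15(255 − c):
  R: 255 + 0 = 255 → 255
  G: 127 + 0.15×(255−127) = 127 + 19.2 = 146.2 → 146
  B: 80 + 0.15×(255−80) = 80 + 26.25 = 106.25 → 106
rgb(255, 146, 106) = #FF926A.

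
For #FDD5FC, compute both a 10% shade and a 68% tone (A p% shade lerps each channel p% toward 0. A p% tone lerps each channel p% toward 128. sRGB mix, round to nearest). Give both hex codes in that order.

#E4C0E3, #A89BA8

#FDD5FC is rgb(253, 213, 252).
10% shade:
  R: 253 − 25.3 = 227.7 → 228
  G: 213 + 0.1×(0−213) = 213 − 21.3 = 191.7 → 192
  B: 252 + 0.1×(0−252) = 252 − 25.2 = 226.8 → 227
  → #E4C0E3
68% tone:
  R: 253 + 0.68×(128−253) = 253 − 85 = 168 → 168
  G: 213 + 0.68×(128−213) = 213 − 57.8 = 155.2 → 155
  B: 252 − 84.32 = 167.68 → 168
  → #A89BA8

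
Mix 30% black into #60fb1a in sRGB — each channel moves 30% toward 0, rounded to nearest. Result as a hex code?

#60fb1a is rgb(96, 251, 26).
Per channel, c → c + 0.3(0 − c):
  R: 96 + 0.3×(0−96) = 96 − 28.8 = 67.2 → 67
  G: 251 + 0.3×(0−251) = 251 − 75.3 = 175.7 → 176
  B: 26 + 0.3×(0−26) = 26 − 7.8 = 18.2 → 18
rgb(67, 176, 18) = #43b012.

#43b012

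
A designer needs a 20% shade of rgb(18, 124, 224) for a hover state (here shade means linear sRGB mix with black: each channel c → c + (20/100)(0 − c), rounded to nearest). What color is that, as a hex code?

Lerp each channel 20% toward 0:
  R: 18 − 3.6 = 14.4 → 14
  G: 124 + 0.2×(0−124) = 124 − 24.8 = 99.2 → 99
  B: 224 + 0.2×(0−224) = 224 − 44.8 = 179.2 → 179
rgb(14, 99, 179) = #0E63B3.

#0E63B3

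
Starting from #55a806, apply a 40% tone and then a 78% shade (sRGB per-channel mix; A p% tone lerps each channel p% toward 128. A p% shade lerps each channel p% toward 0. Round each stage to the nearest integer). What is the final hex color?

#55a806 is rgb(85, 168, 6).
Lerp each channel 40% toward 128:
  R: 85 + 17.2 = 102.2 → 102
  G: 168 + 0.4×(128−168) = 168 − 16 = 152 → 152
  B: 6 + 48.8 = 54.8 → 55
After the tone: rgb(102, 152, 55) = #669837.
A 78% shade moves each channel 78% toward 0:
  R: 102 + 0.78×(0−102) = 102 − 79.56 = 22.44 → 22
  G: 152 + 0.78×(0−152) = 152 − 118.56 = 33.44 → 33
  B: 55 − 42.9 = 12.1 → 12
rgb(22, 33, 12) = #16210c.

#16210c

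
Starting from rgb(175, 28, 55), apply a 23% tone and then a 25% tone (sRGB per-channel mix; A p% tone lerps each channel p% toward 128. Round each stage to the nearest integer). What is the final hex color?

A 23% tone moves each channel 23% toward 128:
  R: 175 + 0.23×(128−175) = 175 − 10.81 = 164.19 → 164
  G: 28 + 0.23×(128−28) = 28 + 23 = 51 → 51
  B: 55 + 16.79 = 71.79 → 72
After the tone: rgb(164, 51, 72) = #A43348.
A 25% tone moves each channel 25% toward 128:
  R: 164 + 0.25×(128−164) = 164 − 9 = 155 → 155
  G: 51 + 0.25×(128−51) = 51 + 19.25 = 70.25 → 70
  B: 72 + 0.25×(128−72) = 72 + 14 = 86 → 86
rgb(155, 70, 86) = #9B4656.

#9B4656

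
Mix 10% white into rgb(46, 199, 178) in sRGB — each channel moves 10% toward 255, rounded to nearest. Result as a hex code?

#43CDBA

Per channel, c → c + 0.1(255 − c):
  R: 46 + 20.9 = 66.9 → 67
  G: 199 + 0.1×(255−199) = 199 + 5.6 = 204.6 → 205
  B: 178 + 7.7 = 185.7 → 186
rgb(67, 205, 186) = #43CDBA.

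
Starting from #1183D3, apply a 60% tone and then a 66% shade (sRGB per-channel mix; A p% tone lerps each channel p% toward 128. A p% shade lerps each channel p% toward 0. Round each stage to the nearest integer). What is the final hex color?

#1D2C37

#1183D3 is rgb(17, 131, 211).
A 60% tone moves each channel 60% toward 128:
  R: 17 + 0.6×(128−17) = 17 + 66.6 = 83.6 → 84
  G: 131 − 1.8 = 129.2 → 129
  B: 211 + 0.6×(128−211) = 211 − 49.8 = 161.2 → 161
After the tone: rgb(84, 129, 161) = #5481A1.
A 66% shade moves each channel 66% toward 0:
  R: 84 − 55.44 = 28.56 → 29
  G: 129 + 0.66×(0−129) = 129 − 85.14 = 43.86 → 44
  B: 161 − 106.26 = 54.74 → 55
rgb(29, 44, 55) = #1D2C37.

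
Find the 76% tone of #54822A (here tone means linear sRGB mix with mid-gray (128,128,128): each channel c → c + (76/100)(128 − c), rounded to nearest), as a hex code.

#54822A is rgb(84, 130, 42).
Per channel, c → c + 0.76(128 − c):
  R: 84 + 33.44 = 117.44 → 117
  G: 130 + 0.76×(128−130) = 130 − 1.52 = 128.48 → 128
  B: 42 + 65.36 = 107.36 → 107
rgb(117, 128, 107) = #75806B.

#75806B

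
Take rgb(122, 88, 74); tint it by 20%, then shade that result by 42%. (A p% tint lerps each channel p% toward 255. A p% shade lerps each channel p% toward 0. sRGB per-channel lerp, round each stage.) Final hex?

A 20% tint moves each channel 20% toward 255:
  R: 122 + 0.2×(255−122) = 122 + 26.6 = 148.6 → 149
  G: 88 + 33.4 = 121.4 → 121
  B: 74 + 36.2 = 110.2 → 110
After the tint: rgb(149, 121, 110) = #95796E.
Lerp each channel 42% toward 0:
  R: 149 + 0.42×(0−149) = 149 − 62.58 = 86.42 → 86
  G: 121 + 0.42×(0−121) = 121 − 50.82 = 70.18 → 70
  B: 110 + 0.42×(0−110) = 110 − 46.2 = 63.8 → 64
rgb(86, 70, 64) = #564640.

#564640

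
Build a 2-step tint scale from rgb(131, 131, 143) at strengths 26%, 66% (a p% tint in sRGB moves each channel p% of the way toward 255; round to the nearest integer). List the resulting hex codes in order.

26%: (131 + 32.24 = 163.24→163, 131 + 32.24 = 163.24→163, 143 + 29.12 = 172.12→172) → #A3A3AC
66%: (131 + 81.84 = 212.84→213, 131 + 81.84 = 212.84→213, 143 + 73.92 = 216.92→217) → #D5D5D9

#A3A3AC, #D5D5D9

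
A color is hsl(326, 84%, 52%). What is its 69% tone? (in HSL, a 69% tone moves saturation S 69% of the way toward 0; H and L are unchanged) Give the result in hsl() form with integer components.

S moves 69% from 84 toward 0: 84 − 57.96 = 26.04 → 26.
H and L are unchanged.

hsl(326, 26%, 52%)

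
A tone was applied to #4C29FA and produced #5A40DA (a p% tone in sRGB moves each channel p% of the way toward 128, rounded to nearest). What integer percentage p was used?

26%

#4C29FA is rgb(76, 41, 250); #5A40DA is rgb(90, 64, 218).
On the B channel (widest range): 218 ≈ 250 + (p/100)(128 − 250), so p ≈ 100×(218 − 250)/(128 − 250) = -3200/-122 = 26.23.
p = 26 reproduces all three channels after rounding.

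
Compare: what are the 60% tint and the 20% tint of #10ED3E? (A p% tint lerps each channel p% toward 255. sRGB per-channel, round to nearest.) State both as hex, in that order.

#10ED3E is rgb(16, 237, 62).
60% tint:
  R: 16 + 0.6×(255−16) = 16 + 143.4 = 159.4 → 159
  G: 237 + 0.6×(255−237) = 237 + 10.8 = 247.8 → 248
  B: 62 + 115.8 = 177.8 → 178
  → #9FF8B2
20% tint:
  R: 16 + 47.8 = 63.8 → 64
  G: 237 + 0.2×(255−237) = 237 + 3.6 = 240.6 → 241
  B: 62 + 0.2×(255−62) = 62 + 38.6 = 100.6 → 101
  → #40F165

#9FF8B2, #40F165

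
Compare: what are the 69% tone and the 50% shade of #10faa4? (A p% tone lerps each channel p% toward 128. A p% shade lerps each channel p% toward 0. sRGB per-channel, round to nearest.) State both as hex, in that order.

#10faa4 is rgb(16, 250, 164).
69% tone:
  R: 16 + 0.69×(128−16) = 16 + 77.28 = 93.28 → 93
  G: 250 − 84.18 = 165.82 → 166
  B: 164 − 24.84 = 139.16 → 139
  → #5da68b
50% shade:
  R: 16 + 0.5×(0−16) = 16 − 8 = 8 → 8
  G: 250 − 125 = 125 → 125
  B: 164 − 82 = 82 → 82
  → #087d52

#5da68b, #087d52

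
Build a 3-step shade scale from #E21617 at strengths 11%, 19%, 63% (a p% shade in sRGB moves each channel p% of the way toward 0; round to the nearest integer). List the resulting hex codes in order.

#C91414, #B71213, #540809

#E21617 is rgb(226, 22, 23).
11%: (226 − 24.86 = 201.14→201, 22 − 2.42 = 19.58→20, 23 − 2.53 = 20.47→20) → #C91414
19%: (226 − 42.94 = 183.06→183, 22 − 4.18 = 17.82→18, 23 − 4.37 = 18.63→19) → #B71213
63%: (226 − 142.38 = 83.62→84, 22 − 13.86 = 8.14→8, 23 − 14.49 = 8.51→9) → #540809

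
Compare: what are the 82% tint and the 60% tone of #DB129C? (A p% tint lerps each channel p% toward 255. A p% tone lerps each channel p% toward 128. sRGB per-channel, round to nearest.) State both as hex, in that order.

#F9D4ED, #A4548B

#DB129C is rgb(219, 18, 156).
82% tint:
  R: 219 + 0.82×(255−219) = 219 + 29.52 = 248.52 → 249
  G: 18 + 194.34 = 212.34 → 212
  B: 156 + 0.82×(255−156) = 156 + 81.18 = 237.18 → 237
  → #F9D4ED
60% tone:
  R: 219 + 0.6×(128−219) = 219 − 54.6 = 164.4 → 164
  G: 18 + 66 = 84 → 84
  B: 156 + 0.6×(128−156) = 156 − 16.8 = 139.2 → 139
  → #A4548B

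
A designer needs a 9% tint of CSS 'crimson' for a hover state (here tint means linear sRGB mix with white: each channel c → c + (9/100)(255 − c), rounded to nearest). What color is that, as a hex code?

#DF294E

CSS crimson is rgb(220, 20, 60).
Lerp each channel 9% toward 255:
  R: 220 + 3.15 = 223.15 → 223
  G: 20 + 0.09×(255−20) = 20 + 21.15 = 41.15 → 41
  B: 60 + 17.55 = 77.55 → 78
rgb(223, 41, 78) = #DF294E.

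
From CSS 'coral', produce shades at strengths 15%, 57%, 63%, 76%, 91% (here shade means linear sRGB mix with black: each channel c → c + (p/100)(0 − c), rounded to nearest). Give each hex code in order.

#D96C44, #6E3722, #5E2F1E, #3D1E13, #170B07

CSS coral is rgb(255, 127, 80).
15%: (255 − 38.25 = 216.75→217, 127 − 19.05 = 107.95→108, 80 − 12 = 68→68) → #D96C44
57%: (255 − 145.35 = 109.65→110, 127 − 72.39 = 54.61→55, 80 − 45.6 = 34.4→34) → #6E3722
63%: (255 − 160.65 = 94.35→94, 127 − 80.01 = 46.99→47, 80 − 50.4 = 29.6→30) → #5E2F1E
76%: (255 − 193.8 = 61.2→61, 127 − 96.52 = 30.48→30, 80 − 60.8 = 19.2→19) → #3D1E13
91%: (255 − 232.05 = 22.95→23, 127 − 115.57 = 11.43→11, 80 − 72.8 = 7.2→7) → #170B07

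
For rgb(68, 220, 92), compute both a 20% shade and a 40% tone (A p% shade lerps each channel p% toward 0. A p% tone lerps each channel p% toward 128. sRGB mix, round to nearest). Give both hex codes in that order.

#36B04A, #5CB76A

20% shade:
  R: 68 + 0.2×(0−68) = 68 − 13.6 = 54.4 → 54
  G: 220 − 44 = 176 → 176
  B: 92 − 18.4 = 73.6 → 74
  → #36B04A
40% tone:
  R: 68 + 24 = 92 → 92
  G: 220 − 36.8 = 183.2 → 183
  B: 92 + 14.4 = 106.4 → 106
  → #5CB76A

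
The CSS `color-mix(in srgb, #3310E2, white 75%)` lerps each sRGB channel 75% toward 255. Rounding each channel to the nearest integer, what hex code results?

#3310E2 is rgb(51, 16, 226).
Per channel, c → c + 0.75(255 − c):
  R: 51 + 153 = 204 → 204
  G: 16 + 0.75×(255−16) = 16 + 179.25 = 195.25 → 195
  B: 226 + 21.75 = 247.75 → 248
rgb(204, 195, 248) = #CCC3F8.

#CCC3F8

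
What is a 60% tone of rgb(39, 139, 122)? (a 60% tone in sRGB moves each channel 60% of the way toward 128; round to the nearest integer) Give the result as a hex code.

#5c847e

Lerp each channel 60% toward 128:
  R: 39 + 53.4 = 92.4 → 92
  G: 139 − 6.6 = 132.4 → 132
  B: 122 + 0.6×(128−122) = 122 + 3.6 = 125.6 → 126
rgb(92, 132, 126) = #5c847e.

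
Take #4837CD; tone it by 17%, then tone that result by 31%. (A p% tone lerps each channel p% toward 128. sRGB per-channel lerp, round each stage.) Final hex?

#6056AC

#4837CD is rgb(72, 55, 205).
Per channel, c → c + 0.17(128 − c):
  R: 72 + 0.17×(128−72) = 72 + 9.52 = 81.52 → 82
  G: 55 + 0.17×(128−55) = 55 + 12.41 = 67.41 → 67
  B: 205 − 13.09 = 191.91 → 192
After the tone: rgb(82, 67, 192) = #5243C0.
Per channel, c → c + 0.31(128 − c):
  R: 82 + 0.31×(128−82) = 82 + 14.26 = 96.26 → 96
  G: 67 + 0.31×(128−67) = 67 + 18.91 = 85.91 → 86
  B: 192 − 19.84 = 172.16 → 172
rgb(96, 86, 172) = #6056AC.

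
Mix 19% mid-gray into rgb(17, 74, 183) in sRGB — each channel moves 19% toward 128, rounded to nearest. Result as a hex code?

A 19% tone moves each channel 19% toward 128:
  R: 17 + 0.19×(128−17) = 17 + 21.09 = 38.09 → 38
  G: 74 + 10.26 = 84.26 → 84
  B: 183 + 0.19×(128−183) = 183 − 10.45 = 172.55 → 173
rgb(38, 84, 173) = #2654AD.

#2654AD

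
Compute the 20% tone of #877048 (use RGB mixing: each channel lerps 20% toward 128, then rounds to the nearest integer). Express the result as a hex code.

#877048 is rgb(135, 112, 72).
Lerp each channel 20% toward 128:
  R: 135 + 0.2×(128−135) = 135 − 1.4 = 133.6 → 134
  G: 112 + 0.2×(128−112) = 112 + 3.2 = 115.2 → 115
  B: 72 + 0.2×(128−72) = 72 + 11.2 = 83.2 → 83
rgb(134, 115, 83) = #867353.

#867353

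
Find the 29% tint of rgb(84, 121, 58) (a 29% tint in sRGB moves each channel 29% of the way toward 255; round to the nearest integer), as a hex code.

Per channel, c → c + 0.29(255 − c):
  R: 84 + 49.59 = 133.59 → 134
  G: 121 + 38.86 = 159.86 → 160
  B: 58 + 0.29×(255−58) = 58 + 57.13 = 115.13 → 115
rgb(134, 160, 115) = #86a073.

#86a073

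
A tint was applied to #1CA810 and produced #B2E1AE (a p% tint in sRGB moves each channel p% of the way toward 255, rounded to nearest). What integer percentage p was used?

66%

#1CA810 is rgb(28, 168, 16); #B2E1AE is rgb(178, 225, 174).
On the B channel (widest range): 174 ≈ 16 + (p/100)(255 − 16), so p ≈ 100×(174 − 16)/(255 − 16) = 15800/239 = 66.11.
p = 66 reproduces all three channels after rounding.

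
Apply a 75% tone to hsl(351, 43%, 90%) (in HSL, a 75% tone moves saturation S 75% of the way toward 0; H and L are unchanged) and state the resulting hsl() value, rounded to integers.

S moves 75% from 43 toward 0: 43 − 32.25 = 10.75 → 11.
H and L are unchanged.

hsl(351, 11%, 90%)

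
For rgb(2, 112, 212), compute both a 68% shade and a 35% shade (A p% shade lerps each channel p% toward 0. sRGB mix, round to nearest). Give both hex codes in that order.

68% shade:
  R: 2 + 0.68×(0−2) = 2 − 1.36 = 0.64 → 1
  G: 112 − 76.16 = 35.84 → 36
  B: 212 − 144.16 = 67.84 → 68
  → #012444
35% shade:
  R: 2 − 0.7 = 1.3 → 1
  G: 112 − 39.2 = 72.8 → 73
  B: 212 + 0.35×(0−212) = 212 − 74.2 = 137.8 → 138
  → #01498A

#012444, #01498A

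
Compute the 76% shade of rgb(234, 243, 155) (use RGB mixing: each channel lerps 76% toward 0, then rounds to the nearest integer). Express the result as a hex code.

#383A25

A 76% shade moves each channel 76% toward 0:
  R: 234 − 177.84 = 56.16 → 56
  G: 243 − 184.68 = 58.32 → 58
  B: 155 − 117.8 = 37.2 → 37
rgb(56, 58, 37) = #383A25.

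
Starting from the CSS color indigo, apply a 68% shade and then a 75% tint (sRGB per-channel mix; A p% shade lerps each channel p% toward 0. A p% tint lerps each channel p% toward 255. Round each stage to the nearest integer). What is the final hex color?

#C5BFCA

CSS indigo is rgb(75, 0, 130).
A 68% shade moves each channel 68% toward 0:
  R: 75 + 0.68×(0−75) = 75 − 51 = 24 → 24
  G: 0 + 0.68×(0−0) = 0 + 0 = 0 → 0
  B: 130 − 88.4 = 41.6 → 42
After the shade: rgb(24, 0, 42) = #18002A.
Lerp each channel 75% toward 255:
  R: 24 + 0.75×(255−24) = 24 + 173.25 = 197.25 → 197
  G: 0 + 0.75×(255−0) = 0 + 191.25 = 191.25 → 191
  B: 42 + 0.75×(255−42) = 42 + 159.75 = 201.75 → 202
rgb(197, 191, 202) = #C5BFCA.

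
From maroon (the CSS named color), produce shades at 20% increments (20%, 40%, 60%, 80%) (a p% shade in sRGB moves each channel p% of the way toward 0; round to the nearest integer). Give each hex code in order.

#660000, #4D0000, #330000, #1A0000

CSS maroon is rgb(128, 0, 0).
20%: (128 − 25.6 = 102.4→102, 0→0, 0→0) → #660000
40%: (128 − 51.2 = 76.8→77, 0→0, 0→0) → #4D0000
60%: (128 − 76.8 = 51.2→51, 0→0, 0→0) → #330000
80%: (128 − 102.4 = 25.6→26, 0→0, 0→0) → #1A0000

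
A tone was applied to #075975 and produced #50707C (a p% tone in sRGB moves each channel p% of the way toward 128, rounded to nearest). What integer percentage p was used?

#075975 is rgb(7, 89, 117); #50707C is rgb(80, 112, 124).
On the R channel (widest range): 80 ≈ 7 + (p/100)(128 − 7), so p ≈ 100×(80 − 7)/(128 − 7) = 7300/121 = 60.33.
p = 60 reproduces all three channels after rounding.

60%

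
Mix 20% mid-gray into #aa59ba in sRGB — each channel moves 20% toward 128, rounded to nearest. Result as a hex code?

#aa59ba is rgb(170, 89, 186).
Per channel, c → c + 0.2(128 − c):
  R: 170 − 8.4 = 161.6 → 162
  G: 89 + 7.8 = 96.8 → 97
  B: 186 − 11.6 = 174.4 → 174
rgb(162, 97, 174) = #a261ae.

#a261ae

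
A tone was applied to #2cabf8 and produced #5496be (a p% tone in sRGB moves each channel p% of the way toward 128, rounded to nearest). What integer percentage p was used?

#2cabf8 is rgb(44, 171, 248); #5496be is rgb(84, 150, 190).
On the B channel (widest range): 190 ≈ 248 + (p/100)(128 − 248), so p ≈ 100×(190 − 248)/(128 − 248) = -5800/-120 = 48.33.
p = 48 reproduces all three channels after rounding.

48%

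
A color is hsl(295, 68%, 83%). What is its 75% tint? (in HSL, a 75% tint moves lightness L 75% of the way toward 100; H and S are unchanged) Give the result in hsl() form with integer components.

L moves 75% from 83 toward 100: 83 + 12.75 = 95.75 → 96.
H and S are unchanged.

hsl(295, 68%, 96%)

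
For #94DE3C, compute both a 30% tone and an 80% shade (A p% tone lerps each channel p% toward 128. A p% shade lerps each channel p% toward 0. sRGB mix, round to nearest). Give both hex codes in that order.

#94DE3C is rgb(148, 222, 60).
30% tone:
  R: 148 − 6 = 142 → 142
  G: 222 − 28.2 = 193.8 → 194
  B: 60 + 0.3×(128−60) = 60 + 20.4 = 80.4 → 80
  → #8EC250
80% shade:
  R: 148 − 118.4 = 29.6 → 30
  G: 222 + 0.8×(0−222) = 222 − 177.6 = 44.4 → 44
  B: 60 + 0.8×(0−60) = 60 − 48 = 12 → 12
  → #1E2C0C

#8EC250, #1E2C0C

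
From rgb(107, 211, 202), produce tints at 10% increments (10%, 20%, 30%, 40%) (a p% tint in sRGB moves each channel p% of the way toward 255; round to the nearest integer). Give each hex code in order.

10%: (107 + 14.8 = 121.8→122, 211 + 4.4 = 215.4→215, 202 + 5.3 = 207.3→207) → #7ad7cf
20%: (107 + 29.6 = 136.6→137, 211 + 8.8 = 219.8→220, 202 + 10.6 = 212.6→213) → #89dcd5
30%: (107 + 44.4 = 151.4→151, 211 + 13.2 = 224.2→224, 202 + 15.9 = 217.9→218) → #97e0da
40%: (107 + 59.2 = 166.2→166, 211 + 17.6 = 228.6→229, 202 + 21.2 = 223.2→223) → #a6e5df

#7ad7cf, #89dcd5, #97e0da, #a6e5df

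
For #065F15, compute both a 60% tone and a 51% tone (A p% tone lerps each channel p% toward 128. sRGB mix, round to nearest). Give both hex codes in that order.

#065F15 is rgb(6, 95, 21).
60% tone:
  R: 6 + 0.6×(128−6) = 6 + 73.2 = 79.2 → 79
  G: 95 + 19.8 = 114.8 → 115
  B: 21 + 0.6×(128−21) = 21 + 64.2 = 85.2 → 85
  → #4F7355
51% tone:
  R: 6 + 0.51×(128−6) = 6 + 62.22 = 68.22 → 68
  G: 95 + 0.51×(128−95) = 95 + 16.83 = 111.83 → 112
  B: 21 + 0.51×(128−21) = 21 + 54.57 = 75.57 → 76
  → #44704C

#4F7355, #44704C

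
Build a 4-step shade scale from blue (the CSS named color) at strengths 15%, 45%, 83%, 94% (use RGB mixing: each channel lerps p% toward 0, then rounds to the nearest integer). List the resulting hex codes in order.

CSS blue is rgb(0, 0, 255).
15%: (0→0, 0→0, 255 − 38.25 = 216.75→217) → #0000D9
45%: (0→0, 0→0, 255 − 114.75 = 140.25→140) → #00008C
83%: (0→0, 0→0, 255 − 211.65 = 43.35→43) → #00002B
94%: (0→0, 0→0, 255 − 239.7 = 15.3→15) → #00000F

#0000D9, #00008C, #00002B, #00000F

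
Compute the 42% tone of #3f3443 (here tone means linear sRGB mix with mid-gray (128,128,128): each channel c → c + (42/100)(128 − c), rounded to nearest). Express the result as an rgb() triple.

#3f3443 is rgb(63, 52, 67).
Per channel, c → c + 0.42(128 − c):
  R: 63 + 0.42×(128−63) = 63 + 27.3 = 90.3 → 90
  G: 52 + 31.92 = 83.92 → 84
  B: 67 + 25.62 = 92.62 → 93

rgb(90, 84, 93)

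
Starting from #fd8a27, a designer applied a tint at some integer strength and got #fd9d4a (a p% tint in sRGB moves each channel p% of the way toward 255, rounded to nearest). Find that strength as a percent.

#fd8a27 is rgb(253, 138, 39); #fd9d4a is rgb(253, 157, 74).
On the B channel (widest range): 74 ≈ 39 + (p/100)(255 − 39), so p ≈ 100×(74 − 39)/(255 − 39) = 3500/216 = 16.20.
p = 16 reproduces all three channels after rounding.

16%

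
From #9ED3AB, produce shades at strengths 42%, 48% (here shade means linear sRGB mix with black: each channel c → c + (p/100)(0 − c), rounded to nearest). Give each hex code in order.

#9ED3AB is rgb(158, 211, 171).
42%: (158 − 66.36 = 91.64→92, 211 − 88.62 = 122.38→122, 171 − 71.82 = 99.18→99) → #5C7A63
48%: (158 − 75.84 = 82.16→82, 211 − 101.28 = 109.72→110, 171 − 82.08 = 88.92→89) → #526E59

#5C7A63, #526E59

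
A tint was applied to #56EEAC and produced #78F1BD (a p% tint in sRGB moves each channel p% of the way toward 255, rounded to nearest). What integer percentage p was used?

20%

#56EEAC is rgb(86, 238, 172); #78F1BD is rgb(120, 241, 189).
On the R channel (widest range): 120 ≈ 86 + (p/100)(255 − 86), so p ≈ 100×(120 − 86)/(255 − 86) = 3400/169 = 20.12.
p = 20 reproduces all three channels after rounding.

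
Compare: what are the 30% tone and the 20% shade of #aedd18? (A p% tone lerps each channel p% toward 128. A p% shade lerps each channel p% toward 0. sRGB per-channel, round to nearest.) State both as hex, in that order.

#aedd18 is rgb(174, 221, 24).
30% tone:
  R: 174 − 13.8 = 160.2 → 160
  G: 221 + 0.3×(128−221) = 221 − 27.9 = 193.1 → 193
  B: 24 + 31.2 = 55.2 → 55
  → #a0c137
20% shade:
  R: 174 + 0.2×(0−174) = 174 − 34.8 = 139.2 → 139
  G: 221 + 0.2×(0−221) = 221 − 44.2 = 176.8 → 177
  B: 24 − 4.8 = 19.2 → 19
  → #8bb113

#a0c137, #8bb113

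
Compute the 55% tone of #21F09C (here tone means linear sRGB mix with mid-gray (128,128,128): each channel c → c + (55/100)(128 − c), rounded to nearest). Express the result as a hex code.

#21F09C is rgb(33, 240, 156).
A 55% tone moves each channel 55% toward 128:
  R: 33 + 0.55×(128−33) = 33 + 52.25 = 85.25 → 85
  G: 240 + 0.55×(128−240) = 240 − 61.6 = 178.4 → 178
  B: 156 + 0.55×(128−156) = 156 − 15.4 = 140.6 → 141
rgb(85, 178, 141) = #55B28D.

#55B28D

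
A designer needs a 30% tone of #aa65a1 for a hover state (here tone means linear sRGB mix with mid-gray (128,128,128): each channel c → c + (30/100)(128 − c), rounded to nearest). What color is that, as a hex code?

#aa65a1 is rgb(170, 101, 161).
Per channel, c → c + 0.3(128 − c):
  R: 170 + 0.3×(128−170) = 170 − 12.6 = 157.4 → 157
  G: 101 + 0.3×(128−101) = 101 + 8.1 = 109.1 → 109
  B: 161 − 9.9 = 151.1 → 151
rgb(157, 109, 151) = #9d6d97.

#9d6d97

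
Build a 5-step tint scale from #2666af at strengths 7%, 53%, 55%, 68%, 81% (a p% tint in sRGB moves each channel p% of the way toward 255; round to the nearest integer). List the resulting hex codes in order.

#3571b5, #99b7d9, #9dbadb, #bacee5, #d6e2f0

#2666af is rgb(38, 102, 175).
7%: (38 + 15.19 = 53.19→53, 102 + 10.71 = 112.71→113, 175 + 5.6 = 180.6→181) → #3571b5
53%: (38 + 115.01 = 153.01→153, 102 + 81.09 = 183.09→183, 175 + 42.4 = 217.4→217) → #99b7d9
55%: (38 + 119.35 = 157.35→157, 102 + 84.15 = 186.15→186, 175 + 44 = 219→219) → #9dbadb
68%: (38 + 147.56 = 185.56→186, 102 + 104.04 = 206.04→206, 175 + 54.4 = 229.4→229) → #bacee5
81%: (38 + 175.77 = 213.77→214, 102 + 123.93 = 225.93→226, 175 + 64.8 = 239.8→240) → #d6e2f0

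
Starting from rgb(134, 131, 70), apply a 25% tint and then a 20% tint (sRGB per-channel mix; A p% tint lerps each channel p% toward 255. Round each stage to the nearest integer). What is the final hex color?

Lerp each channel 25% toward 255:
  R: 134 + 0.25×(255−134) = 134 + 30.25 = 164.25 → 164
  G: 131 + 0.25×(255−131) = 131 + 31 = 162 → 162
  B: 70 + 46.25 = 116.25 → 116
After the tint: rgb(164, 162, 116) = #a4a274.
Lerp each channel 20% toward 255:
  R: 164 + 0.2×(255−164) = 164 + 18.2 = 182.2 → 182
  G: 162 + 0.2×(255−162) = 162 + 18.6 = 180.6 → 181
  B: 116 + 0.2×(255−116) = 116 + 27.8 = 143.8 → 144
rgb(182, 181, 144) = #b6b590.

#b6b590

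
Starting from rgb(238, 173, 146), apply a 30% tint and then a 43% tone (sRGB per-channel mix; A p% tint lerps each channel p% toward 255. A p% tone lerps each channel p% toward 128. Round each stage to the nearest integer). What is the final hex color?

#C2A89D

Lerp each channel 30% toward 255:
  R: 238 + 5.1 = 243.1 → 243
  G: 173 + 0.3×(255−173) = 173 + 24.6 = 197.6 → 198
  B: 146 + 0.3×(255−146) = 146 + 32.7 = 178.7 → 179
After the tint: rgb(243, 198, 179) = #F3C6B3.
A 43% tone moves each channel 43% toward 128:
  R: 243 − 49.45 = 193.55 → 194
  G: 198 + 0.43×(128−198) = 198 − 30.1 = 167.9 → 168
  B: 179 + 0.43×(128−179) = 179 − 21.93 = 157.07 → 157
rgb(194, 168, 157) = #C2A89D.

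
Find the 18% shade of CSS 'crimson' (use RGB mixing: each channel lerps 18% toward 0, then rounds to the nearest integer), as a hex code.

CSS crimson is rgb(220, 20, 60).
An 18% shade moves each channel 18% toward 0:
  R: 220 − 39.6 = 180.4 → 180
  G: 20 + 0.18×(0−20) = 20 − 3.6 = 16.4 → 16
  B: 60 − 10.8 = 49.2 → 49
rgb(180, 16, 49) = #b41031.

#b41031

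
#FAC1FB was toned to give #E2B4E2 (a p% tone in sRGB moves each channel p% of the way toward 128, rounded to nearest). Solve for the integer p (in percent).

#FAC1FB is rgb(250, 193, 251); #E2B4E2 is rgb(226, 180, 226).
On the B channel (widest range): 226 ≈ 251 + (p/100)(128 − 251), so p ≈ 100×(226 − 251)/(128 − 251) = -2500/-123 = 20.33.
p = 20 reproduces all three channels after rounding.

20%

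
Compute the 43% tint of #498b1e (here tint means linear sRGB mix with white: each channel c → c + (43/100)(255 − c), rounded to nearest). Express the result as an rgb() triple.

rgb(151, 189, 127)

#498b1e is rgb(73, 139, 30).
Lerp each channel 43% toward 255:
  R: 73 + 0.43×(255−73) = 73 + 78.26 = 151.26 → 151
  G: 139 + 0.43×(255−139) = 139 + 49.88 = 188.88 → 189
  B: 30 + 96.75 = 126.75 → 127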